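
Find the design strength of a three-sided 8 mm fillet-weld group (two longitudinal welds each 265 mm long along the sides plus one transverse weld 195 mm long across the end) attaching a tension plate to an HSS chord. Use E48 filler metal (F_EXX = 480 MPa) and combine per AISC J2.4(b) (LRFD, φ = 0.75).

φR_n ≈ 908 kN

t_e = 0.707 × 8 = 5.656 mm.
R_nwl = 0.6 × 480 × 5.656 × 530 × 10⁻³ = 863.3 kN (longitudinal, 2 welds).
R_nwt = 0.6 × 480 × 5.656 × 195 × 10⁻³ = 317.6 kN (transverse, base value).
(i) R_nwl + R_nwt = 1181 kN; (ii) 0.85 R_nwl + 1.5 R_nwt = 1210 kN.
R_n = max = 1210 kN [governs: (ii)]; φR_n = 907.7 kN.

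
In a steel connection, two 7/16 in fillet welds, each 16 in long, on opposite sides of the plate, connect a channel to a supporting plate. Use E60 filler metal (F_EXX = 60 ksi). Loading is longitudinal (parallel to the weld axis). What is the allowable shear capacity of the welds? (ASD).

Effective throat t_e = 0.707 × 0.4375 = 0.3093 in.
Total length L = 32 in; A_we = 0.3093 × 32 = 9.898 in².
F_nw = 0.6 F_EXX = 0.6 × 60 = 36 ksi.
R_n = 36 × 9.898 = 356.3 kip; R_n/Ω = 356.3/2.0 = 178.2 kip.

R_n/Ω ≈ 178 kip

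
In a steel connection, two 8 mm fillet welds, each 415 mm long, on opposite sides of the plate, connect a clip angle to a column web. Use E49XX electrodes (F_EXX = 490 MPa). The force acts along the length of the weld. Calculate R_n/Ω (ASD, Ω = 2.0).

R_n/Ω ≈ 690 kN

Effective throat t_e = 0.707 × 8 = 5.656 mm.
Total length L = 830 mm; A_we = 5.656 × 830 = 4694 mm².
F_nw = 0.6 F_EXX = 0.6 × 490 = 294 MPa.
R_n = 294 × 4694 × 10⁻³ = 1380 kN; R_n/Ω = 1380/2.0 = 690.1 kN.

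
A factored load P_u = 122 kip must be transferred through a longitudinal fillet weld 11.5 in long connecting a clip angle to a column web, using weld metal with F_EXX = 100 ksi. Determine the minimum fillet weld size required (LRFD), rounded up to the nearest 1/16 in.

w = 3/8 in

Total weld length L = 11.5 in.
Required throat t_e = P_u / (φ × 0.6 F_EXX × L) = 122 / (0.75 × 0.6 × 100 × 11.5) = 0.2357 in.
Required leg w = t_e / 0.707 = 0.3334 in → use 3/8 in.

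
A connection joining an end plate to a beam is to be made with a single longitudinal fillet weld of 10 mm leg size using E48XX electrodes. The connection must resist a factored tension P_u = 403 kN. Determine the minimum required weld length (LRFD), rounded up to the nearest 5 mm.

L = 265 mm

E48XX → F_EXX = 480 MPa.
Throat t_e = 0.707 × 10 = 7.07 mm.
φr_n = 0.75 × 0.6 × 480 × 7.07 × 10⁻³ = 1.527 kN/mm.
L_req = P_u / φr_n = 403 / 1.527 = 263.9 mm total.
Round up → use L = 265 mm.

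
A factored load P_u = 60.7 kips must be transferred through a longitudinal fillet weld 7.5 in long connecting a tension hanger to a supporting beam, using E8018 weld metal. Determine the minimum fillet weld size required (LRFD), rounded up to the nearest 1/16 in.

E80XX → F_EXX = 80 ksi.
Total weld length L = 7.5 in.
Required throat t_e = P_u / (φ × 0.6 F_EXX × L) = 60.7 / (0.75 × 0.6 × 80 × 7.5) = 0.2248 in.
Required leg w = t_e / 0.707 = 0.318 in → use 3/8 in.

w = 3/8 in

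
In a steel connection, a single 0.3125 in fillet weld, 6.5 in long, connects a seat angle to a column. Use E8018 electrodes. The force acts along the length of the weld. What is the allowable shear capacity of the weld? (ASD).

R_n/Ω ≈ 34.5 kip

E80XX → F_EXX = 80 ksi.
Effective throat t_e = 0.707 × 0.3125 = 0.2209 in.
Total length L = 6.5 in; A_we = 0.2209 × 6.5 = 1.436 in².
F_nw = 0.6 F_EXX = 0.6 × 80 = 48 ksi.
R_n = 48 × 1.436 = 68.93 kip; R_n/Ω = 68.93/2.0 = 34.47 kip.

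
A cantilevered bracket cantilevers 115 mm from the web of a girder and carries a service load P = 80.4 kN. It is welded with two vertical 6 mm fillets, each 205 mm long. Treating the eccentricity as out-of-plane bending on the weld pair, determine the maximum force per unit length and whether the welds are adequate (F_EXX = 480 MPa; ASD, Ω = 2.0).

L_w = 2 × 205 = 410 mm; section modulus (unit throat) S = 2 × L²/6 = 14010 mm².
Direct shear f_v = P/L_w = 80.4×10³/410 = 196.1 N/mm.
Moment M = P × e = 80.4×10³ × 115 = 9246000 N·mm; bending f_b = M/S = 660 N/mm.
f_max = √(f_v² + f_b²) = √(196.1² + 660²) = 688.6 N/mm.
r_n/Ω = (1/2.0) × 0.6 × 480 × (0.707 × 6) = 610.8 N/mm → NOT adequate.

f_max ≈ 689 N/mm; NOT adequate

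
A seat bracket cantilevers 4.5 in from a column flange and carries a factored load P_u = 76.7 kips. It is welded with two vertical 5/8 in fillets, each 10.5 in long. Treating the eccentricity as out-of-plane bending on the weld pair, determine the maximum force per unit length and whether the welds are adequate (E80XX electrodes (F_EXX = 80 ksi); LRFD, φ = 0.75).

L_w = 2 × 10.5 = 21 in; section modulus (unit throat) S = 2 × L²/6 = 36.75 in².
Direct shear f_v = P/L_w = 76.7/21 = 3.652 kip/in.
Moment M = P × e = 76.7 × 4.5 = 345.15 kip·in; bending f_b = M/S = 9.392 kip/in.
f_max = √(f_v² + f_b²) = √(3.652² + 9.392²) = 10.08 kip/in.
φr_n = 0.75 × 0.6 × 80 × (0.707 × 0.625) = 15.91 kip/in → adequate.

f_max ≈ 10.1 kip/in; adequate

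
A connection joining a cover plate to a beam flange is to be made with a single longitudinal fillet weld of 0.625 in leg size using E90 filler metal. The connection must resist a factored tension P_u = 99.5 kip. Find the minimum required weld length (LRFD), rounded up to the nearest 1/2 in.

E90XX → F_EXX = 90 ksi.
Throat t_e = 0.707 × 0.625 = 0.4419 in.
φr_n = 0.75 × 0.6 × 90 × 0.4419 = 17.9 kip/in.
L_req = P_u / φr_n = 99.5 / 17.9 = 5.56 in total.
Round up → use L = 6 in.

L = 6 in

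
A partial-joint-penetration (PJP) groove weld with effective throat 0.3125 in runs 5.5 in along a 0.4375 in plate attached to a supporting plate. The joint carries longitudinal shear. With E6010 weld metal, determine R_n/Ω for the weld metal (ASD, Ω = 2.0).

R_n/Ω ≈ 30.9 kips

E60XX → F_EXX = 60 ksi.
Effective throat (given) t_e = 0.3125 in.
A_we = 0.3125 × 5.5 = 1.719 in².
F_nw = 0.6 F_EXX = 36 ksi.
R_n/Ω = (36 × 1.719) / 2.0 = 30.94 kips.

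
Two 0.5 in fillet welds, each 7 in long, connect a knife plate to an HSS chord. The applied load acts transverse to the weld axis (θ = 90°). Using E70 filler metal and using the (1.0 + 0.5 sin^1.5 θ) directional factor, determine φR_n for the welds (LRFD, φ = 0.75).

φR_n ≈ 234 kips

E70XX → F_EXX = 70 ksi.
t_e = 0.707 × 0.5 = 0.3535 in; A_we = 0.3535 × 14 = 4.949 in².
Directional factor: 1.0 + 0.5 sin^1.5(90°) = 1.5.
F_nw = 0.6 × 70 × 1.5 = 63 ksi.
φR_n = 0.75 × 63 × 4.949 = 233.8 kips.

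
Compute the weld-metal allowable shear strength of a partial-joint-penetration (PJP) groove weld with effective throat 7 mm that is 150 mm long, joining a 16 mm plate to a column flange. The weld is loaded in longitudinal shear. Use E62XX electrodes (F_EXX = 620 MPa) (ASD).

R_n/Ω ≈ 195 kN

Effective throat (given) t_e = 7 mm.
A_we = 7 × 150 = 1050 mm².
F_nw = 0.6 F_EXX = 372 MPa.
R_n/Ω = (372 × 1050) / 2.0 × 10⁻³ = 195.3 kN.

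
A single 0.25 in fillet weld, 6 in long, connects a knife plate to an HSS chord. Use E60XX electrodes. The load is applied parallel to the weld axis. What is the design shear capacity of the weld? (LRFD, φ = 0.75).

E60XX → F_EXX = 60 ksi.
Effective throat t_e = 0.707 × 0.25 = 0.1767 in.
Total length L = 6 in; A_we = 0.1767 × 6 = 1.06 in².
F_nw = 0.6 F_EXX = 0.6 × 60 = 36 ksi.
φR_n = 0.75 × 36 × 1.06 = 28.63 kips.

φR_n ≈ 28.6 kips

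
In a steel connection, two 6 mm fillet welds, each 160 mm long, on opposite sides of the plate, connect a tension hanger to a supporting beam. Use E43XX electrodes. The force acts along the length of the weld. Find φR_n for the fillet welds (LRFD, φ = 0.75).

φR_n ≈ 263 kN

E43XX → F_EXX = 430 MPa.
Effective throat t_e = 0.707 × 6 = 4.242 mm.
Total length L = 320 mm; A_we = 4.242 × 320 = 1357 mm².
F_nw = 0.6 F_EXX = 0.6 × 430 = 258 MPa.
φR_n = 0.75 × 258 × 1357 × 10⁻³ = 262.7 kN.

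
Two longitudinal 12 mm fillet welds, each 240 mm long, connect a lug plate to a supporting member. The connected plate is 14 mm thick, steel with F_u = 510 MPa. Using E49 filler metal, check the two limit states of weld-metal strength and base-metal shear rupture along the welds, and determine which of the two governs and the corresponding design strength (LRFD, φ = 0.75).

φR_n ≈ 898 kN (weld metal governs)

E49XX → F_EXX = 490 MPa.
t_e = 0.707 × 12 = 8.484 mm; L = 480 mm.
Weld metal: φR_n = 0.75 × 0.6 × 490 × 8.484 × 480 × 10⁻³ = 897.9 kN.
Base metal (shear rupture): φR_n = 0.75 × 0.6 × 510 × 14 × 480 × 10⁻³ = 1542 kN.
Governing: weld metal.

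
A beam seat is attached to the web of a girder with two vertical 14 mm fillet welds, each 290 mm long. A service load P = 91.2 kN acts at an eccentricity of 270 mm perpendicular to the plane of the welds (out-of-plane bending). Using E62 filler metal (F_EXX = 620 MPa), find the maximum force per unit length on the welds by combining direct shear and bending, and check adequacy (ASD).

L_w = 2 × 290 = 580 mm; section modulus (unit throat) S = 2 × L²/6 = 28030 mm².
Direct shear f_v = P/L_w = 91.2×10³/580 = 157.2 N/mm.
Moment M = P × e = 91.2×10³ × 270 = 24624000 N·mm; bending f_b = M/S = 878.4 N/mm.
f_max = √(f_v² + f_b²) = √(157.2² + 878.4²) = 892.3 N/mm.
r_n/Ω = (1/2.0) × 0.6 × 620 × (0.707 × 14) = 1841 N/mm → adequate.

f_max ≈ 892 N/mm; adequate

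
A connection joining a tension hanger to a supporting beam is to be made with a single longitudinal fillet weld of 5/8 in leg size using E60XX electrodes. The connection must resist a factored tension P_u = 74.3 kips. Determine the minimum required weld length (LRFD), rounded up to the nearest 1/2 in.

L = 6.5 in

E60XX → F_EXX = 60 ksi.
Throat t_e = 0.707 × 0.625 = 0.4419 in.
φr_n = 0.75 × 0.6 × 60 × 0.4419 = 11.93 kips/in.
L_req = P_u / φr_n = 74.3 / 11.93 = 6.228 in total.
Round up → use L = 6.5 in.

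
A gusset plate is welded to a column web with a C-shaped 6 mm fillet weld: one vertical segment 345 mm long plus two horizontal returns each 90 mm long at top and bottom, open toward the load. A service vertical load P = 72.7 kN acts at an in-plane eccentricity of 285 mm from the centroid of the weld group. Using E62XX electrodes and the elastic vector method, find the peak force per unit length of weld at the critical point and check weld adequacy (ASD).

E62XX → F_EXX = 620 MPa.
Total weld length L_w = 525 mm. Treat welds as unit-width lines.
Centroid: x̄ = 2×90×45 / 525 = 15.43 mm from the vertical weld.
Polar moment about centroid: J = I_x + I_y = [345³/12 + 2×90×172.5²] + [345×15.43² + 2(90³/12 + 90×29.57²)] = 9139000 mm³.
Direct shear f_v = P/L_w = 72.7×10³ / 525 = 138.5 N/mm (vertical).
Torsion M = P·e = 72.7×10³ × 285 = 20720000 N·mm.
Critical point at (x, y) = (74.57, 172.5) from centroid. f_tx = M·y/J = 391.1 N/mm; f_ty = M·x/J = 169.1 N/mm.
Resultant f_max = √[f_tx² + (f_v + f_ty)²] = √[391.1² + (138.5 + 169.1)²] = 497.5 N/mm.
Capacity per unit length: r_n/Ω = (1/2.0) × 0.6 × 620 × (0.707 × 6) = 789 N/mm.
497.5 ≤ 789 → adequate.

f_max ≈ 498 N/mm; adequate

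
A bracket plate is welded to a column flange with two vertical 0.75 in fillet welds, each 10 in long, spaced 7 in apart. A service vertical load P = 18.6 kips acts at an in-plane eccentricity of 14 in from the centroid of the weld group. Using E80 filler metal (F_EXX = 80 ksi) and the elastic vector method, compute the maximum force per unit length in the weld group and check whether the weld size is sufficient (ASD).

f_max ≈ 4.46 kip/in; adequate

Total weld length L_w = 20 in. Treat welds as unit-width lines.
Polar moment about centroid: J = 2[d³/12 + d(b/2)²] = 2[10³/12 + 10×3.5²] = 411.7 in³.
Direct shear f_v = P/L_w = 18.6 / 20 = 0.93 kip/in (vertical).
Torsion M = P·e = 18.6 × 14 = 260.4 kip·in.
Critical point at (x, y) = (3.5, 5) from centroid. f_tx = M·y/J = 3.163 kip/in; f_ty = M·x/J = 2.214 kip/in.
Resultant f_max = √[f_tx² + (f_v + f_ty)²] = √[3.163² + (0.93 + 2.214)²] = 4.46 kip/in.
Capacity per unit length: r_n/Ω = (1/2.0) × 0.6 × 80 × (0.707 × 0.75) = 12.73 kip/in.
4.46 ≤ 12.73 → adequate.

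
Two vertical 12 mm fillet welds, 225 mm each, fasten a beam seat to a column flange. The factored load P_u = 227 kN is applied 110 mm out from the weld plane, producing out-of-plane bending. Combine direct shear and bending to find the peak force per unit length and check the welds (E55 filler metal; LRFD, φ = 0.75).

E55XX → F_EXX = 550 MPa.
L_w = 2 × 225 = 450 mm; section modulus (unit throat) S = 2 × L²/6 = 16880 mm².
Direct shear f_v = P/L_w = 227×10³/450 = 504.4 N/mm.
Moment M = P × e = 227×10³ × 110 = 24970000 N·mm; bending f_b = M/S = 1480 N/mm.
f_max = √(f_v² + f_b²) = √(504.4² + 1480²) = 1563 N/mm.
φr_n = 0.75 × 0.6 × 550 × (0.707 × 12) = 2100 N/mm → adequate.

f_max ≈ 1560 N/mm; adequate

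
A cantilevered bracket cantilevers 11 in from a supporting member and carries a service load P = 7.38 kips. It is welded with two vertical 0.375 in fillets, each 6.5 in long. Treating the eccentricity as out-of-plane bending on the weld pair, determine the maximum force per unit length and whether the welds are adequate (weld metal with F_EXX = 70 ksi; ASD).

L_w = 2 × 6.5 = 13 in; section modulus (unit throat) S = 2 × L²/6 = 14.08 in².
Direct shear f_v = P/L_w = 7.38/13 = 0.5677 kip/in.
Moment M = P × e = 7.38 × 11 = 81.18 kip·in; bending f_b = M/S = 5.764 kip/in.
f_max = √(f_v² + f_b²) = √(0.5677² + 5.764²) = 5.792 kip/in.
r_n/Ω = (1/2.0) × 0.6 × 70 × (0.707 × 0.375) = 5.568 kip/in → NOT adequate.

f_max ≈ 5.79 kip/in; NOT adequate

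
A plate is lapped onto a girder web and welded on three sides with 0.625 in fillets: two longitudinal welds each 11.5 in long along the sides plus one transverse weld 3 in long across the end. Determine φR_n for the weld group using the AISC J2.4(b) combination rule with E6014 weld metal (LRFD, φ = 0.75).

E60XX → F_EXX = 60 ksi.
t_e = 0.707 × 0.625 = 0.4419 in.
R_nwl = 0.6 × 60 × 0.4419 × 23 = 365.9 kips (longitudinal, 2 welds).
R_nwt = 0.6 × 60 × 0.4419 × 3 = 47.72 kips (transverse, base value).
(i) R_nwl + R_nwt = 413.6 kips; (ii) 0.85 R_nwl + 1.5 R_nwt = 382.6 kips.
R_n = max = 413.6 kips [governs: (i)]; φR_n = 310.2 kips.

φR_n ≈ 310 kips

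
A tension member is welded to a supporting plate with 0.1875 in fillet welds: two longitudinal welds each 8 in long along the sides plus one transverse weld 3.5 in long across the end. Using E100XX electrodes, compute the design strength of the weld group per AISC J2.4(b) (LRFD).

E100XX → F_EXX = 100 ksi.
t_e = 0.707 × 0.1875 = 0.1326 in.
R_nwl = 0.6 × 100 × 0.1326 × 16 = 127.3 kip (longitudinal, 2 welds).
R_nwt = 0.6 × 100 × 0.1326 × 3.5 = 27.84 kip (transverse, base value).
(i) R_nwl + R_nwt = 155.1 kip; (ii) 0.85 R_nwl + 1.5 R_nwt = 149.9 kip.
R_n = max = 155.1 kip [governs: (i)]; φR_n = 116.3 kip.

φR_n ≈ 116 kip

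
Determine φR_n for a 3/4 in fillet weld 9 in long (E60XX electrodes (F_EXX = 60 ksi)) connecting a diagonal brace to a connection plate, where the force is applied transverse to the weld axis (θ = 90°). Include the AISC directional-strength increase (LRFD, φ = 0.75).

t_e = 0.707 × 0.75 = 0.5302 in; A_we = 0.5302 × 9 = 4.772 in².
Directional factor: 1.0 + 0.5 sin^1.5(90°) = 1.5.
F_nw = 0.6 × 60 × 1.5 = 54 ksi.
φR_n = 0.75 × 54 × 4.772 = 193.3 kips.

φR_n ≈ 193 kips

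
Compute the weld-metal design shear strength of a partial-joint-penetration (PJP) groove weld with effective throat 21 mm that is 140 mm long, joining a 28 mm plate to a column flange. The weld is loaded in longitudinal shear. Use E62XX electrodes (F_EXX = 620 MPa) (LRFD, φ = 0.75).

Effective throat (given) t_e = 21 mm.
A_we = 21 × 140 = 2940 mm².
F_nw = 0.6 F_EXX = 372 MPa.
φR_n = 0.75 × 372 × 2940 × 10⁻³ = 820.3 kN.

φR_n ≈ 820 kN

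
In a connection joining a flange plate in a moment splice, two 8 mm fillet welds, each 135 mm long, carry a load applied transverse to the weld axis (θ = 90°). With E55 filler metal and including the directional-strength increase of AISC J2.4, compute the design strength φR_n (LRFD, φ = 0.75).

φR_n ≈ 567 kN

E55XX → F_EXX = 550 MPa.
t_e = 0.707 × 8 = 5.656 mm; A_we = 5.656 × 270 = 1527 mm².
Directional factor: 1.0 + 0.5 sin^1.5(90°) = 1.5.
F_nw = 0.6 × 550 × 1.5 = 495 MPa.
φR_n = 0.75 × 495 × 1527 × 10⁻³ = 566.9 kN.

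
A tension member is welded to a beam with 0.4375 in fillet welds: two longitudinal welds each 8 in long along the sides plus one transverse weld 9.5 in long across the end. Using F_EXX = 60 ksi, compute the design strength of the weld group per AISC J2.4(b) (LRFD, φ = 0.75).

φR_n ≈ 233 kip

t_e = 0.707 × 0.4375 = 0.3093 in.
R_nwl = 0.6 × 60 × 0.3093 × 16 = 178.2 kip (longitudinal, 2 welds).
R_nwt = 0.6 × 60 × 0.3093 × 9.5 = 105.8 kip (transverse, base value).
(i) R_nwl + R_nwt = 283.9 kip; (ii) 0.85 R_nwl + 1.5 R_nwt = 310.1 kip.
R_n = max = 310.1 kip [governs: (ii)]; φR_n = 232.6 kip.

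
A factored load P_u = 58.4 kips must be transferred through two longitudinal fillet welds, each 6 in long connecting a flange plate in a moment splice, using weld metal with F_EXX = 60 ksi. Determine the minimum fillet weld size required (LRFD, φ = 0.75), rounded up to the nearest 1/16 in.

Total weld length L = 12 in.
Required throat t_e = P_u / (φ × 0.6 F_EXX × L) = 58.4 / (0.75 × 0.6 × 60 × 12) = 0.1802 in.
Required leg w = t_e / 0.707 = 0.2549 in → use 5/16 in.

w = 5/16 in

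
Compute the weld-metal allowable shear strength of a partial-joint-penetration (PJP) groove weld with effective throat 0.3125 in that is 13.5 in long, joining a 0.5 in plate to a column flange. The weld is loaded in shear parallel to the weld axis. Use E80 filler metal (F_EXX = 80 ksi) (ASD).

Effective throat (given) t_e = 0.3125 in.
A_we = 0.3125 × 13.5 = 4.219 in².
F_nw = 0.6 F_EXX = 48 ksi.
R_n/Ω = (48 × 4.219) / 2.0 = 101.2 kips.

R_n/Ω ≈ 101 kips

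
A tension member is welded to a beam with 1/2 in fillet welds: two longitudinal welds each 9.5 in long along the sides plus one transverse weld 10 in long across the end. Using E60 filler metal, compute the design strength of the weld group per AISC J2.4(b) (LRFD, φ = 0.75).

φR_n ≈ 297 kip

E60XX → F_EXX = 60 ksi.
t_e = 0.707 × 0.5 = 0.3535 in.
R_nwl = 0.6 × 60 × 0.3535 × 19 = 241.8 kip (longitudinal, 2 welds).
R_nwt = 0.6 × 60 × 0.3535 × 10 = 127.3 kip (transverse, base value).
(i) R_nwl + R_nwt = 369.1 kip; (ii) 0.85 R_nwl + 1.5 R_nwt = 396.4 kip.
R_n = max = 396.4 kip [governs: (ii)]; φR_n = 297.3 kip.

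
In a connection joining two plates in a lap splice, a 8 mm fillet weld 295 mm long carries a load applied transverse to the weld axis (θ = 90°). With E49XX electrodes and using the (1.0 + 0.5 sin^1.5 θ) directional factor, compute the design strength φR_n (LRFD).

E49XX → F_EXX = 490 MPa.
t_e = 0.707 × 8 = 5.656 mm; A_we = 5.656 × 295 = 1669 mm².
Directional factor: 1.0 + 0.5 sin^1.5(90°) = 1.5.
F_nw = 0.6 × 490 × 1.5 = 441 MPa.
φR_n = 0.75 × 441 × 1669 × 10⁻³ = 551.9 kN.

φR_n ≈ 552 kN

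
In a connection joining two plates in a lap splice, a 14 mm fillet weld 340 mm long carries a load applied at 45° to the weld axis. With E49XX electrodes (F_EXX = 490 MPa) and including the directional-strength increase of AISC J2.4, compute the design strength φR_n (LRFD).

t_e = 0.707 × 14 = 9.898 mm; A_we = 9.898 × 340 = 3365 mm².
Directional factor: 1.0 + 0.5 sin^1.5(45°) = 1.297.
F_nw = 0.6 × 490 × 1.297 = 381.4 MPa.
φR_n = 0.75 × 381.4 × 3365 × 10⁻³ = 962.7 kN.

φR_n ≈ 963 kN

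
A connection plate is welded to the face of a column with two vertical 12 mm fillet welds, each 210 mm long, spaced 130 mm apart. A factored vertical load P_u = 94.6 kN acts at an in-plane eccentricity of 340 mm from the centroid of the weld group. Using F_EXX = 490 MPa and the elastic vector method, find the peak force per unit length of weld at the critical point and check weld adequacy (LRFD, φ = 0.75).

f_max ≈ 1330 N/mm; adequate

Total weld length L_w = 420 mm. Treat welds as unit-width lines.
Polar moment about centroid: J = 2[d³/12 + d(b/2)²] = 2[210³/12 + 210×65²] = 3318000 mm³.
Direct shear f_v = P/L_w = 94.6×10³ / 420 = 225.2 N/mm (vertical).
Torsion M = P·e = 94.6×10³ × 340 = 32164000 N·mm.
Critical point at (x, y) = (65, 105) from centroid. f_tx = M·y/J = 1018 N/mm; f_ty = M·x/J = 630.1 N/mm.
Resultant f_max = √[f_tx² + (f_v + f_ty)²] = √[1018² + (225.2 + 630.1)²] = 1330 N/mm.
Capacity per unit length: φr_n = 0.75 × 0.6 × 490 × (0.707 × 12) = 1871 N/mm.
1330 ≤ 1871 → adequate.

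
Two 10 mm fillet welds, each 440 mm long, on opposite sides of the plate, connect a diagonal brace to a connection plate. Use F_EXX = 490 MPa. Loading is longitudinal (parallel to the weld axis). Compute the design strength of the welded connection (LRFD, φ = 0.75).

Effective throat t_e = 0.707 × 10 = 7.07 mm.
Total length L = 880 mm; A_we = 7.07 × 880 = 6222 mm².
F_nw = 0.6 F_EXX = 0.6 × 490 = 294 MPa.
φR_n = 0.75 × 294 × 6222 × 10⁻³ = 1372 kN.

φR_n ≈ 1370 kN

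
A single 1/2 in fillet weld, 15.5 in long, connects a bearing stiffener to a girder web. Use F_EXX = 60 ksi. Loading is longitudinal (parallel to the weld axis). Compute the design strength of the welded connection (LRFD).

Effective throat t_e = 0.707 × 0.5 = 0.3535 in.
Total length L = 15.5 in; A_we = 0.3535 × 15.5 = 5.479 in².
F_nw = 0.6 F_EXX = 0.6 × 60 = 36 ksi.
φR_n = 0.75 × 36 × 5.479 = 147.9 kip.

φR_n ≈ 148 kip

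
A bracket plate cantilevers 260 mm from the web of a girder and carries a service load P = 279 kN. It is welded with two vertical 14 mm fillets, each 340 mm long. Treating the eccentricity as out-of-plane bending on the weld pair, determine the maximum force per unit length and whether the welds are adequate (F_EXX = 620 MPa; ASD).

L_w = 2 × 340 = 680 mm; section modulus (unit throat) S = 2 × L²/6 = 38530 mm².
Direct shear f_v = P/L_w = 279×10³/680 = 410.3 N/mm.
Moment M = P × e = 279×10³ × 260 = 72540000 N·mm; bending f_b = M/S = 1883 N/mm.
f_max = √(f_v² + f_b²) = √(410.3² + 1883²) = 1927 N/mm.
r_n/Ω = (1/2.0) × 0.6 × 620 × (0.707 × 14) = 1841 N/mm → NOT adequate.

f_max ≈ 1930 N/mm; NOT adequate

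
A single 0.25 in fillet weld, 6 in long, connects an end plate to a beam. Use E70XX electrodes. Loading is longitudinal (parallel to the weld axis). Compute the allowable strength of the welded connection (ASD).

R_n/Ω ≈ 22.3 kip

E70XX → F_EXX = 70 ksi.
Effective throat t_e = 0.707 × 0.25 = 0.1767 in.
Total length L = 6 in; A_we = 0.1767 × 6 = 1.06 in².
F_nw = 0.6 F_EXX = 0.6 × 70 = 42 ksi.
R_n = 42 × 1.06 = 44.54 kip; R_n/Ω = 44.54/2.0 = 22.27 kip.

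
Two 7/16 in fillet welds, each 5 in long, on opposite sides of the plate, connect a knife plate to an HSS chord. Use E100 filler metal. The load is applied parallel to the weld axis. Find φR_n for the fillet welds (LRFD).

φR_n ≈ 139 kip

E100XX → F_EXX = 100 ksi.
Effective throat t_e = 0.707 × 0.4375 = 0.3093 in.
Total length L = 10 in; A_we = 0.3093 × 10 = 3.093 in².
F_nw = 0.6 F_EXX = 0.6 × 100 = 60 ksi.
φR_n = 0.75 × 60 × 3.093 = 139.2 kip.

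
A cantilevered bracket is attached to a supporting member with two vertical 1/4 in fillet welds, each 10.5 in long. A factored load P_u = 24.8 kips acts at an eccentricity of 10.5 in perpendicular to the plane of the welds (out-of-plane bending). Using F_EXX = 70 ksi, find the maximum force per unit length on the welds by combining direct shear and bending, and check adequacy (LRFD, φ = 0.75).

f_max ≈ 7.18 kip/in; NOT adequate

L_w = 2 × 10.5 = 21 in; section modulus (unit throat) S = 2 × L²/6 = 36.75 in².
Direct shear f_v = P/L_w = 24.8/21 = 1.181 kip/in.
Moment M = P × e = 24.8 × 10.5 = 260.4 kip·in; bending f_b = M/S = 7.086 kip/in.
f_max = √(f_v² + f_b²) = √(1.181² + 7.086²) = 7.183 kip/in.
φr_n = 0.75 × 0.6 × 70 × (0.707 × 0.25) = 5.568 kip/in → NOT adequate.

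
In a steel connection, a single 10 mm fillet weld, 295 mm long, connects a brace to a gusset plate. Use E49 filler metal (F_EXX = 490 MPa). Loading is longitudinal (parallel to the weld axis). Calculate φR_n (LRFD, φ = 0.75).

φR_n ≈ 460 kN

Effective throat t_e = 0.707 × 10 = 7.07 mm.
Total length L = 295 mm; A_we = 7.07 × 295 = 2086 mm².
F_nw = 0.6 F_EXX = 0.6 × 490 = 294 MPa.
φR_n = 0.75 × 294 × 2086 × 10⁻³ = 459.9 kN.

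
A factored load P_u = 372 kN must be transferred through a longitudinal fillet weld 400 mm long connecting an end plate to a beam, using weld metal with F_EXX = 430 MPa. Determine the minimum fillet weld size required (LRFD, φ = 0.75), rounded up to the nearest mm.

Total weld length L = 400 mm.
Required throat t_e = P_u / (φ × 0.6 F_EXX × L) = 372 / (0.75 × 0.6 × 430 × 400 × 10⁻³) = 4.806 mm.
Required leg w = t_e / 0.707 = 6.798 mm → use 7 mm.

w = 7 mm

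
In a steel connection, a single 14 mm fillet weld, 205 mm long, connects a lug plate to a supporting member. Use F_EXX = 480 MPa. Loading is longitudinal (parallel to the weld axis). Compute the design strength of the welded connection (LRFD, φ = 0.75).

φR_n ≈ 438 kN

Effective throat t_e = 0.707 × 14 = 9.898 mm.
Total length L = 205 mm; A_we = 9.898 × 205 = 2029 mm².
F_nw = 0.6 F_EXX = 0.6 × 480 = 288 MPa.
φR_n = 0.75 × 288 × 2029 × 10⁻³ = 438.3 kN.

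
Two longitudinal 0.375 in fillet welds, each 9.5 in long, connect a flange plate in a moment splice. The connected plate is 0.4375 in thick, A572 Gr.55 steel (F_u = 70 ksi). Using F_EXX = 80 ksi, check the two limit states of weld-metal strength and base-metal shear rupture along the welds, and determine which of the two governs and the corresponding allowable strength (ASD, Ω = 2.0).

t_e = 0.707 × 0.375 = 0.2651 in; L = 19 in.
Weld metal: R_n/Ω = (1/2.0) × 0.6 × 80 × 0.2651 × 19 = 120.9 kip.
Base metal (shear rupture): R_n/Ω = (1/2.0) × 0.6 × 70 × 0.4375 × 19 = 174.6 kip.
Governing: weld metal.

R_n/Ω ≈ 121 kip (weld metal governs)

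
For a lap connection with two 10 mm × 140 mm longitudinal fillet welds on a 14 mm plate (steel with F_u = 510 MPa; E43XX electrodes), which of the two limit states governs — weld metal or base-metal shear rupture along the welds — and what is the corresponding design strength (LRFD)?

E43XX → F_EXX = 430 MPa.
t_e = 0.707 × 10 = 7.07 mm; L = 280 mm.
Weld metal: φR_n = 0.75 × 0.6 × 430 × 7.07 × 280 × 10⁻³ = 383.1 kN.
Base metal (shear rupture): φR_n = 0.75 × 0.6 × 510 × 14 × 280 × 10⁻³ = 899.6 kN.
Governing: weld metal.

φR_n ≈ 383 kN (weld metal governs)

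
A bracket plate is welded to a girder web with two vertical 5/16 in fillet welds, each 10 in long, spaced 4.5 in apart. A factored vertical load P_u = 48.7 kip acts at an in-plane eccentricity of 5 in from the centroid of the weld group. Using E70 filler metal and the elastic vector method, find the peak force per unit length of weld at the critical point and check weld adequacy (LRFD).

E70XX → F_EXX = 70 ksi.
Total weld length L_w = 20 in. Treat welds as unit-width lines.
Polar moment about centroid: J = 2[d³/12 + d(b/2)²] = 2[10³/12 + 10×2.25²] = 267.9 in³.
Direct shear f_v = P/L_w = 48.7 / 20 = 2.435 kip/in (vertical).
Torsion M = P·e = 48.7 × 5 = 243.5 kip·in.
Critical point at (x, y) = (2.25, 5) from centroid. f_tx = M·y/J = 4.544 kip/in; f_ty = M·x/J = 2.045 kip/in.
Resultant f_max = √[f_tx² + (f_v + f_ty)²] = √[4.544² + (2.435 + 2.045)²] = 6.381 kip/in.
Capacity per unit length: φr_n = 0.75 × 0.6 × 70 × (0.707 × 0.3125) = 6.96 kip/in.
6.381 ≤ 6.96 → adequate.

f_max ≈ 6.38 kip/in; adequate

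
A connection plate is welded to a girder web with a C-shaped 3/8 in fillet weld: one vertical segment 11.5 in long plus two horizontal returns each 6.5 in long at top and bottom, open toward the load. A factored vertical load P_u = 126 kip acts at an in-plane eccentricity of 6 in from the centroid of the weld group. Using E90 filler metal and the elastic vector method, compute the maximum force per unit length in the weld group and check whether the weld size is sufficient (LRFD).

f_max ≈ 12.4 kip/in; NOT adequate

E90XX → F_EXX = 90 ksi.
Total weld length L_w = 24.5 in. Treat welds as unit-width lines.
Centroid: x̄ = 2×6.5×3.25 / 24.5 = 1.724 in from the vertical weld.
Polar moment about centroid: J = I_x + I_y = [11.5³/12 + 2×6.5×5.75²] + [11.5×1.724² + 2(6.5³/12 + 6.5×1.526²)] = 666.8 in³.
Direct shear f_v = P/L_w = 126 / 24.5 = 5.143 kip/in (vertical).
Torsion M = P·e = 126 × 6 = 756 kip·in.
Critical point at (x, y) = (4.776, 5.75) from centroid. f_tx = M·y/J = 6.519 kip/in; f_ty = M·x/J = 5.415 kip/in.
Resultant f_max = √[f_tx² + (f_v + f_ty)²] = √[6.519² + (5.143 + 5.415)²] = 12.41 kip/in.
Capacity per unit length: φr_n = 0.75 × 0.6 × 90 × (0.707 × 0.375) = 10.74 kip/in.
12.41 > 10.74 → NOT adequate.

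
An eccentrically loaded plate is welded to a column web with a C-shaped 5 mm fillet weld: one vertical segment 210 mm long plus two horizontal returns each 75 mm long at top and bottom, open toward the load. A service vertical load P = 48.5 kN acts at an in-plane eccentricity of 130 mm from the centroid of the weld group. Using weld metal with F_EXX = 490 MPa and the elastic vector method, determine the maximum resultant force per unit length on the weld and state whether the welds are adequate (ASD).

f_max ≈ 376 N/mm; adequate

Total weld length L_w = 360 mm. Treat welds as unit-width lines.
Centroid: x̄ = 2×75×37.5 / 360 = 15.62 mm from the vertical weld.
Polar moment about centroid: J = I_x + I_y = [210³/12 + 2×75×105²] + [210×15.62² + 2(75³/12 + 75×21.88²)] = 2619000 mm³.
Direct shear f_v = P/L_w = 48.5×10³ / 360 = 134.7 N/mm (vertical).
Torsion M = P·e = 48.5×10³ × 130 = 6305000 N·mm.
Critical point at (x, y) = (59.38, 105) from centroid. f_tx = M·y/J = 252.8 N/mm; f_ty = M·x/J = 142.9 N/mm.
Resultant f_max = √[f_tx² + (f_v + f_ty)²] = √[252.8² + (134.7 + 142.9)²] = 375.5 N/mm.
Capacity per unit length: r_n/Ω = (1/2.0) × 0.6 × 490 × (0.707 × 5) = 519.6 N/mm.
375.5 ≤ 519.6 → adequate.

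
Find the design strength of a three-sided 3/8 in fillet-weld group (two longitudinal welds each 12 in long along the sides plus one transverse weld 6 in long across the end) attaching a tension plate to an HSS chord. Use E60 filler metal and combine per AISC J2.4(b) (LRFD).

E60XX → F_EXX = 60 ksi.
t_e = 0.707 × 0.375 = 0.2651 in.
R_nwl = 0.6 × 60 × 0.2651 × 24 = 229.1 kip (longitudinal, 2 welds).
R_nwt = 0.6 × 60 × 0.2651 × 6 = 57.27 kip (transverse, base value).
(i) R_nwl + R_nwt = 286.3 kip; (ii) 0.85 R_nwl + 1.5 R_nwt = 280.6 kip.
R_n = max = 286.3 kip [governs: (i)]; φR_n = 214.8 kip.

φR_n ≈ 215 kip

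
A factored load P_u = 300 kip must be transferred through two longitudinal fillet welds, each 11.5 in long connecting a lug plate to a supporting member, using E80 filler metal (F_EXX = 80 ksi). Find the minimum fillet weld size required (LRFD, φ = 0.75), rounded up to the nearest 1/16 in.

w = 9/16 in

Total weld length L = 23 in.
Required throat t_e = P_u / (φ × 0.6 F_EXX × L) = 300 / (0.75 × 0.6 × 80 × 23) = 0.3623 in.
Required leg w = t_e / 0.707 = 0.5125 in → use 9/16 in.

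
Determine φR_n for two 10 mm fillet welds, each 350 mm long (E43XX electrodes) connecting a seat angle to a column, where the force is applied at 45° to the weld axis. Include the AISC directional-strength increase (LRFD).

φR_n ≈ 1240 kN

E43XX → F_EXX = 430 MPa.
t_e = 0.707 × 10 = 7.07 mm; A_we = 7.07 × 700 = 4949 mm².
Directional factor: 1.0 + 0.5 sin^1.5(45°) = 1.297.
F_nw = 0.6 × 430 × 1.297 = 334.7 MPa.
φR_n = 0.75 × 334.7 × 4949 × 10⁻³ = 1242 kN.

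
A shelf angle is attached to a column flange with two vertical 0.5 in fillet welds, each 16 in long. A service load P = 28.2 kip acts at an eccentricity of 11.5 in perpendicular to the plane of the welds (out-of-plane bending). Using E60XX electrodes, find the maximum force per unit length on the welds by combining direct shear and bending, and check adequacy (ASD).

f_max ≈ 3.9 kip/in; adequate

E60XX → F_EXX = 60 ksi.
L_w = 2 × 16 = 32 in; section modulus (unit throat) S = 2 × L²/6 = 85.33 in².
Direct shear f_v = P/L_w = 28.2/32 = 0.8812 kip/in.
Moment M = P × e = 28.2 × 11.5 = 324.3 kip·in; bending f_b = M/S = 3.8 kip/in.
f_max = √(f_v² + f_b²) = √(0.8812² + 3.8²) = 3.901 kip/in.
r_n/Ω = (1/2.0) × 0.6 × 60 × (0.707 × 0.5) = 6.363 kip/in → adequate.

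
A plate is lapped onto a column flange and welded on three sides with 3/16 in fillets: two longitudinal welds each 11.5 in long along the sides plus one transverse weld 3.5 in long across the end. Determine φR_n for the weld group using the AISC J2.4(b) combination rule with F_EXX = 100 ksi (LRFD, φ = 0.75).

t_e = 0.707 × 0.1875 = 0.1326 in.
R_nwl = 0.6 × 100 × 0.1326 × 23 = 182.9 kip (longitudinal, 2 welds).
R_nwt = 0.6 × 100 × 0.1326 × 3.5 = 27.84 kip (transverse, base value).
(i) R_nwl + R_nwt = 210.8 kip; (ii) 0.85 R_nwl + 1.5 R_nwt = 197.3 kip.
R_n = max = 210.8 kip [governs: (i)]; φR_n = 158.1 kip.

φR_n ≈ 158 kip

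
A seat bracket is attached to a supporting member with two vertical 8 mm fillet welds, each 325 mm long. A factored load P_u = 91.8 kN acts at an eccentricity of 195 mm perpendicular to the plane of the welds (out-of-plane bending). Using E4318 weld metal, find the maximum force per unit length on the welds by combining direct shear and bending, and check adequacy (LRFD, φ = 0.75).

f_max ≈ 528 N/mm; adequate

E43XX → F_EXX = 430 MPa.
L_w = 2 × 325 = 650 mm; section modulus (unit throat) S = 2 × L²/6 = 35210 mm².
Direct shear f_v = P/L_w = 91.8×10³/650 = 141.2 N/mm.
Moment M = P × e = 91.8×10³ × 195 = 17901000 N·mm; bending f_b = M/S = 508.4 N/mm.
f_max = √(f_v² + f_b²) = √(141.2² + 508.4²) = 527.7 N/mm.
φr_n = 0.75 × 0.6 × 430 × (0.707 × 8) = 1094 N/mm → adequate.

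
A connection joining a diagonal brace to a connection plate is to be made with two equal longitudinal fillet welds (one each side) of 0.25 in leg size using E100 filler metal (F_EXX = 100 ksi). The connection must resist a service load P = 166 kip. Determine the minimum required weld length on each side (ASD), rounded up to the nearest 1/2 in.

Throat t_e = 0.707 × 0.25 = 0.1767 in.
r_n/Ω = (0.6 × 100 × 0.1767) / 2.0 = 5.302 kip/in.
L_req = P / (r_n/Ω) = 166 / 5.302 = 31.31 in total.
Per side: 31.31 / 2 = 15.65 in.
Round up → use L = 16 in on each side.

L = 16 in on each side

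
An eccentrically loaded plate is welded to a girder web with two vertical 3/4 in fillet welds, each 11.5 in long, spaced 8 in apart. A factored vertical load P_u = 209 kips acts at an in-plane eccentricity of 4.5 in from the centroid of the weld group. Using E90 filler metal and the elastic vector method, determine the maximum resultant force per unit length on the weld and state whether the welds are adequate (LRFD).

f_max ≈ 17.5 kip/in; adequate

E90XX → F_EXX = 90 ksi.
Total weld length L_w = 23 in. Treat welds as unit-width lines.
Polar moment about centroid: J = 2[d³/12 + d(b/2)²] = 2[11.5³/12 + 11.5×4²] = 621.5 in³.
Direct shear f_v = P/L_w = 209 / 23 = 9.087 kip/in (vertical).
Torsion M = P·e = 209 × 4.5 = 940.5 kip·in.
Critical point at (x, y) = (4, 5.75) from centroid. f_tx = M·y/J = 8.702 kip/in; f_ty = M·x/J = 6.053 kip/in.
Resultant f_max = √[f_tx² + (f_v + f_ty)²] = √[8.702² + (9.087 + 6.053)²] = 17.46 kip/in.
Capacity per unit length: φr_n = 0.75 × 0.6 × 90 × (0.707 × 0.75) = 21.48 kip/in.
17.46 ≤ 21.48 → adequate.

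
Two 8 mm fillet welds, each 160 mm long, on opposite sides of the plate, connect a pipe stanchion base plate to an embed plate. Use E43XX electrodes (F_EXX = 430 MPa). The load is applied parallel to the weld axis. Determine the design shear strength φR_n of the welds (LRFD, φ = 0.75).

Effective throat t_e = 0.707 × 8 = 5.656 mm.
Total length L = 320 mm; A_we = 5.656 × 320 = 1810 mm².
F_nw = 0.6 F_EXX = 0.6 × 430 = 258 MPa.
φR_n = 0.75 × 258 × 1810 × 10⁻³ = 350.2 kN.

φR_n ≈ 350 kN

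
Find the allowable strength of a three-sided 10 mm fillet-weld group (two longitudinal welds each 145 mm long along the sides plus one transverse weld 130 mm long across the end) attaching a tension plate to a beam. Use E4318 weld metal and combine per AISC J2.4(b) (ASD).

E43XX → F_EXX = 430 MPa.
t_e = 0.707 × 10 = 7.07 mm.
R_nwl = 0.6 × 430 × 7.07 × 290 × 10⁻³ = 529 kN (longitudinal, 2 welds).
R_nwt = 0.6 × 430 × 7.07 × 130 × 10⁻³ = 237.1 kN (transverse, base value).
(i) R_nwl + R_nwt = 766.1 kN; (ii) 0.85 R_nwl + 1.5 R_nwt = 805.3 kN.
R_n = max = 805.3 kN [governs: (ii)]; R_n/Ω = 402.7 kN.

R_n/Ω ≈ 403 kN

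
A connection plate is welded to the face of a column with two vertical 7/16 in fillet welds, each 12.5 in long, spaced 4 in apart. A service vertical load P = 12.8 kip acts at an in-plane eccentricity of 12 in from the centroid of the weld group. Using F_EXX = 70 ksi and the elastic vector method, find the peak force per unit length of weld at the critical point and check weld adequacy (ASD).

f_max ≈ 2.57 kip/in; adequate

Total weld length L_w = 25 in. Treat welds as unit-width lines.
Polar moment about centroid: J = 2[d³/12 + d(b/2)²] = 2[12.5³/12 + 12.5×2²] = 425.5 in³.
Direct shear f_v = P/L_w = 12.8 / 25 = 0.512 kip/in (vertical).
Torsion M = P·e = 12.8 × 12 = 153.6 kip·in.
Critical point at (x, y) = (2, 6.25) from centroid. f_tx = M·y/J = 2.256 kip/in; f_ty = M·x/J = 0.7219 kip/in.
Resultant f_max = √[f_tx² + (f_v + f_ty)²] = √[2.256² + (0.512 + 0.7219)²] = 2.571 kip/in.
Capacity per unit length: r_n/Ω = (1/2.0) × 0.6 × 70 × (0.707 × 0.4375) = 6.496 kip/in.
2.571 ≤ 6.496 → adequate.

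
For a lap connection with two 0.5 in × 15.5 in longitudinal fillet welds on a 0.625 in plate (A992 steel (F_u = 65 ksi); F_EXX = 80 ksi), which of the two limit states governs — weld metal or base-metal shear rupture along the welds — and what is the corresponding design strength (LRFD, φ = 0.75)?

t_e = 0.707 × 0.5 = 0.3535 in; L = 31 in.
Weld metal: φR_n = 0.75 × 0.6 × 80 × 0.3535 × 31 = 394.5 kip.
Base metal (shear rupture): φR_n = 0.75 × 0.6 × 65 × 0.625 × 31 = 566.7 kip.
Governing: weld metal.

φR_n ≈ 395 kip (weld metal governs)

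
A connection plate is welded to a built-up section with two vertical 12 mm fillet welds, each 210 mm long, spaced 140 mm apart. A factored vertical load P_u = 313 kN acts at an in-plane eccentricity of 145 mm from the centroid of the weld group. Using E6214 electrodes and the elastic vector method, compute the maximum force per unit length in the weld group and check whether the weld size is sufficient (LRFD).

E62XX → F_EXX = 620 MPa.
Total weld length L_w = 420 mm. Treat welds as unit-width lines.
Polar moment about centroid: J = 2[d³/12 + d(b/2)²] = 2[210³/12 + 210×70²] = 3602000 mm³.
Direct shear f_v = P/L_w = 313×10³ / 420 = 745.2 N/mm (vertical).
Torsion M = P·e = 313×10³ × 145 = 45385000 N·mm.
Critical point at (x, y) = (70, 105) from centroid. f_tx = M·y/J = 1323 N/mm; f_ty = M·x/J = 882.1 N/mm.
Resultant f_max = √[f_tx² + (f_v + f_ty)²] = √[1323² + (745.2 + 882.1)²] = 2097 N/mm.
Capacity per unit length: φr_n = 0.75 × 0.6 × 620 × (0.707 × 12) = 2367 N/mm.
2097 ≤ 2367 → adequate.

f_max ≈ 2100 N/mm; adequate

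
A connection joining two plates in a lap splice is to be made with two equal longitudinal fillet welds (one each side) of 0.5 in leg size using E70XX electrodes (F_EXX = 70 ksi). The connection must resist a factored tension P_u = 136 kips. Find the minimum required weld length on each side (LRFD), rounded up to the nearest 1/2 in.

L = 6.5 in on each side

Throat t_e = 0.707 × 0.5 = 0.3535 in.
φr_n = 0.75 × 0.6 × 70 × 0.3535 = 11.14 kips/in.
L_req = P_u / φr_n = 136 / 11.14 = 12.21 in total.
Per side: 12.21 / 2 = 6.107 in.
Round up → use L = 6.5 in on each side.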